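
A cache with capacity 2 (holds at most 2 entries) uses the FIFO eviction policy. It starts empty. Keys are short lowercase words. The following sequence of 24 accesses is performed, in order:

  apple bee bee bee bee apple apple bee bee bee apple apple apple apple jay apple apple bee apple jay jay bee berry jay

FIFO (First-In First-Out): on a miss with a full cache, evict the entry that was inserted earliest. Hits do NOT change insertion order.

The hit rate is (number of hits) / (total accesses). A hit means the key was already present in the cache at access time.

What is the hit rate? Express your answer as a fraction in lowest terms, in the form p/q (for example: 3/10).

FIFO simulation (capacity=2):
  1. access apple: MISS. Cache (old->new): [apple]
  2. access bee: MISS. Cache (old->new): [apple bee]
  3. access bee: HIT. Cache (old->new): [apple bee]
  4. access bee: HIT. Cache (old->new): [apple bee]
  5. access bee: HIT. Cache (old->new): [apple bee]
  6. access apple: HIT. Cache (old->new): [apple bee]
  7. access apple: HIT. Cache (old->new): [apple bee]
  8. access bee: HIT. Cache (old->new): [apple bee]
  9. access bee: HIT. Cache (old->new): [apple bee]
  10. access bee: HIT. Cache (old->new): [apple bee]
  11. access apple: HIT. Cache (old->new): [apple bee]
  12. access apple: HIT. Cache (old->new): [apple bee]
  13. access apple: HIT. Cache (old->new): [apple bee]
  14. access apple: HIT. Cache (old->new): [apple bee]
  15. access jay: MISS, evict apple. Cache (old->new): [bee jay]
  16. access apple: MISS, evict bee. Cache (old->new): [jay apple]
  17. access apple: HIT. Cache (old->new): [jay apple]
  18. access bee: MISS, evict jay. Cache (old->new): [apple bee]
  19. access apple: HIT. Cache (old->new): [apple bee]
  20. access jay: MISS, evict apple. Cache (old->new): [bee jay]
  21. access jay: HIT. Cache (old->new): [bee jay]
  22. access bee: HIT. Cache (old->new): [bee jay]
  23. access berry: MISS, evict bee. Cache (old->new): [jay berry]
  24. access jay: HIT. Cache (old->new): [jay berry]
Total: 17 hits, 7 misses, 5 evictions

Hit rate = 17/24

Answer: 17/24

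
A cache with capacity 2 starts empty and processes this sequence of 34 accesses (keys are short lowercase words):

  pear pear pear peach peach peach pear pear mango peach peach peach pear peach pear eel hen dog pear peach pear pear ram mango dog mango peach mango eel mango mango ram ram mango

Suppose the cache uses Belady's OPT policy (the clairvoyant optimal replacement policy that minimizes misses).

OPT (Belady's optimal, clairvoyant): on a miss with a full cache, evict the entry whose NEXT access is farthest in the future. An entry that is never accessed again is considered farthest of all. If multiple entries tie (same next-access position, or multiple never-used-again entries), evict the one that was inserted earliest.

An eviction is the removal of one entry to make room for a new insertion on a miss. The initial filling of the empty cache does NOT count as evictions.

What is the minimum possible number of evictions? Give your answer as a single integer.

OPT (Belady) simulation (capacity=2):
  1. access pear: MISS. Cache: [pear]
  2. access pear: HIT. Next use of pear: step 3. Cache: [pear]
  3. access pear: HIT. Next use of pear: step 7. Cache: [pear]
  4. access peach: MISS. Cache: [pear peach]
  5. access peach: HIT. Next use of peach: step 6. Cache: [pear peach]
  6. access peach: HIT. Next use of peach: step 10. Cache: [pear peach]
  7. access pear: HIT. Next use of pear: step 8. Cache: [pear peach]
  8. access pear: HIT. Next use of pear: step 13. Cache: [pear peach]
  9. access mango: MISS, evict pear (next use: step 13). Cache: [peach mango]
  10. access peach: HIT. Next use of peach: step 11. Cache: [peach mango]
  11. access peach: HIT. Next use of peach: step 12. Cache: [peach mango]
  12. access peach: HIT. Next use of peach: step 14. Cache: [peach mango]
  13. access pear: MISS, evict mango (next use: step 24). Cache: [peach pear]
  14. access peach: HIT. Next use of peach: step 20. Cache: [peach pear]
  15. access pear: HIT. Next use of pear: step 19. Cache: [peach pear]
  16. access eel: MISS, evict peach (next use: step 20). Cache: [pear eel]
  17. access hen: MISS, evict eel (next use: step 29). Cache: [pear hen]
  18. access dog: MISS, evict hen (next use: never). Cache: [pear dog]
  19. access pear: HIT. Next use of pear: step 21. Cache: [pear dog]
  20. access peach: MISS, evict dog (next use: step 25). Cache: [pear peach]
  21. access pear: HIT. Next use of pear: step 22. Cache: [pear peach]
  22. access pear: HIT. Next use of pear: never. Cache: [pear peach]
  23. access ram: MISS, evict pear (next use: never). Cache: [peach ram]
  24. access mango: MISS, evict ram (next use: step 32). Cache: [peach mango]
  25. access dog: MISS, evict peach (next use: step 27). Cache: [mango dog]
  26. access mango: HIT. Next use of mango: step 28. Cache: [mango dog]
  27. access peach: MISS, evict dog (next use: never). Cache: [mango peach]
  28. access mango: HIT. Next use of mango: step 30. Cache: [mango peach]
  29. access eel: MISS, evict peach (next use: never). Cache: [mango eel]
  30. access mango: HIT. Next use of mango: step 31. Cache: [mango eel]
  31. access mango: HIT. Next use of mango: step 34. Cache: [mango eel]
  32. access ram: MISS, evict eel (next use: never). Cache: [mango ram]
  33. access ram: HIT. Next use of ram: never. Cache: [mango ram]
  34. access mango: HIT. Next use of mango: never. Cache: [mango ram]
Total: 20 hits, 14 misses, 12 evictions

Answer: 12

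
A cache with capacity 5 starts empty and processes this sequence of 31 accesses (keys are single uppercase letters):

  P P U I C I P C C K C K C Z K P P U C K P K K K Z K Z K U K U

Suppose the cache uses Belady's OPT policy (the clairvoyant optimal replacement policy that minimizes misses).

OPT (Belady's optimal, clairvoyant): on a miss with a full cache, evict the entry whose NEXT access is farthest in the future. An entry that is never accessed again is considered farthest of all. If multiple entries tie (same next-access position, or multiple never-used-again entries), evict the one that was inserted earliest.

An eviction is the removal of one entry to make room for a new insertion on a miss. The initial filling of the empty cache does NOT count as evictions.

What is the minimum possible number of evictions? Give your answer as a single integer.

Answer: 1

Derivation:
OPT (Belady) simulation (capacity=5):
  1. access P: MISS. Cache: [P]
  2. access P: HIT. Next use of P: step 7. Cache: [P]
  3. access U: MISS. Cache: [P U]
  4. access I: MISS. Cache: [P U I]
  5. access C: MISS. Cache: [P U I C]
  6. access I: HIT. Next use of I: never. Cache: [P U I C]
  7. access P: HIT. Next use of P: step 16. Cache: [P U I C]
  8. access C: HIT. Next use of C: step 9. Cache: [P U I C]
  9. access C: HIT. Next use of C: step 11. Cache: [P U I C]
  10. access K: MISS. Cache: [P U I C K]
  11. access C: HIT. Next use of C: step 13. Cache: [P U I C K]
  12. access K: HIT. Next use of K: step 15. Cache: [P U I C K]
  13. access C: HIT. Next use of C: step 19. Cache: [P U I C K]
  14. access Z: MISS, evict I (next use: never). Cache: [P U C K Z]
  15. access K: HIT. Next use of K: step 20. Cache: [P U C K Z]
  16. access P: HIT. Next use of P: step 17. Cache: [P U C K Z]
  17. access P: HIT. Next use of P: step 21. Cache: [P U C K Z]
  18. access U: HIT. Next use of U: step 29. Cache: [P U C K Z]
  19. access C: HIT. Next use of C: never. Cache: [P U C K Z]
  20. access K: HIT. Next use of K: step 22. Cache: [P U C K Z]
  21. access P: HIT. Next use of P: never. Cache: [P U C K Z]
  22. access K: HIT. Next use of K: step 23. Cache: [P U C K Z]
  23. access K: HIT. Next use of K: step 24. Cache: [P U C K Z]
  24. access K: HIT. Next use of K: step 26. Cache: [P U C K Z]
  25. access Z: HIT. Next use of Z: step 27. Cache: [P U C K Z]
  26. access K: HIT. Next use of K: step 28. Cache: [P U C K Z]
  27. access Z: HIT. Next use of Z: never. Cache: [P U C K Z]
  28. access K: HIT. Next use of K: step 30. Cache: [P U C K Z]
  29. access U: HIT. Next use of U: step 31. Cache: [P U C K Z]
  30. access K: HIT. Next use of K: never. Cache: [P U C K Z]
  31. access U: HIT. Next use of U: never. Cache: [P U C K Z]
Total: 25 hits, 6 misses, 1 evictions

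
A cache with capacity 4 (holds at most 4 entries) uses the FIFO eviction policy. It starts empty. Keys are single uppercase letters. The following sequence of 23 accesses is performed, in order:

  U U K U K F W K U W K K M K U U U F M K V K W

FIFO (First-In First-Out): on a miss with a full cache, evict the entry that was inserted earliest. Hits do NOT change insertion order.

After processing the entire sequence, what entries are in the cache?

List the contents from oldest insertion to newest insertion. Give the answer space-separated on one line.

FIFO simulation (capacity=4):
  1. access U: MISS. Cache (old->new): [U]
  2. access U: HIT. Cache (old->new): [U]
  3. access K: MISS. Cache (old->new): [U K]
  4. access U: HIT. Cache (old->new): [U K]
  5. access K: HIT. Cache (old->new): [U K]
  6. access F: MISS. Cache (old->new): [U K F]
  7. access W: MISS. Cache (old->new): [U K F W]
  8. access K: HIT. Cache (old->new): [U K F W]
  9. access U: HIT. Cache (old->new): [U K F W]
  10. access W: HIT. Cache (old->new): [U K F W]
  11. access K: HIT. Cache (old->new): [U K F W]
  12. access K: HIT. Cache (old->new): [U K F W]
  13. access M: MISS, evict U. Cache (old->new): [K F W M]
  14. access K: HIT. Cache (old->new): [K F W M]
  15. access U: MISS, evict K. Cache (old->new): [F W M U]
  16. access U: HIT. Cache (old->new): [F W M U]
  17. access U: HIT. Cache (old->new): [F W M U]
  18. access F: HIT. Cache (old->new): [F W M U]
  19. access M: HIT. Cache (old->new): [F W M U]
  20. access K: MISS, evict F. Cache (old->new): [W M U K]
  21. access V: MISS, evict W. Cache (old->new): [M U K V]
  22. access K: HIT. Cache (old->new): [M U K V]
  23. access W: MISS, evict M. Cache (old->new): [U K V W]
Total: 14 hits, 9 misses, 5 evictions

Answer: U K V W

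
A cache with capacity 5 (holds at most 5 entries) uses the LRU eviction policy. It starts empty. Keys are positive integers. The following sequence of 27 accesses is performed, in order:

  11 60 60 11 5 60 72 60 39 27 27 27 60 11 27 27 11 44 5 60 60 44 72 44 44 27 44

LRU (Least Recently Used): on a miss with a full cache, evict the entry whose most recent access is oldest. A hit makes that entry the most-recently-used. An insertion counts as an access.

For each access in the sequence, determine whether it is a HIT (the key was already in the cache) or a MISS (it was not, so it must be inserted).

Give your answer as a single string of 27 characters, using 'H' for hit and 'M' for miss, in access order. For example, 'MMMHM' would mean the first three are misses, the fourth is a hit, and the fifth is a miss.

Answer: MMHHMHMHMMHHHMHHHMMHHHMHHMH

Derivation:
LRU simulation (capacity=5):
  1. access 11: MISS. Cache (LRU->MRU): [11]
  2. access 60: MISS. Cache (LRU->MRU): [11 60]
  3. access 60: HIT. Cache (LRU->MRU): [11 60]
  4. access 11: HIT. Cache (LRU->MRU): [60 11]
  5. access 5: MISS. Cache (LRU->MRU): [60 11 5]
  6. access 60: HIT. Cache (LRU->MRU): [11 5 60]
  7. access 72: MISS. Cache (LRU->MRU): [11 5 60 72]
  8. access 60: HIT. Cache (LRU->MRU): [11 5 72 60]
  9. access 39: MISS. Cache (LRU->MRU): [11 5 72 60 39]
  10. access 27: MISS, evict 11. Cache (LRU->MRU): [5 72 60 39 27]
  11. access 27: HIT. Cache (LRU->MRU): [5 72 60 39 27]
  12. access 27: HIT. Cache (LRU->MRU): [5 72 60 39 27]
  13. access 60: HIT. Cache (LRU->MRU): [5 72 39 27 60]
  14. access 11: MISS, evict 5. Cache (LRU->MRU): [72 39 27 60 11]
  15. access 27: HIT. Cache (LRU->MRU): [72 39 60 11 27]
  16. access 27: HIT. Cache (LRU->MRU): [72 39 60 11 27]
  17. access 11: HIT. Cache (LRU->MRU): [72 39 60 27 11]
  18. access 44: MISS, evict 72. Cache (LRU->MRU): [39 60 27 11 44]
  19. access 5: MISS, evict 39. Cache (LRU->MRU): [60 27 11 44 5]
  20. access 60: HIT. Cache (LRU->MRU): [27 11 44 5 60]
  21. access 60: HIT. Cache (LRU->MRU): [27 11 44 5 60]
  22. access 44: HIT. Cache (LRU->MRU): [27 11 5 60 44]
  23. access 72: MISS, evict 27. Cache (LRU->MRU): [11 5 60 44 72]
  24. access 44: HIT. Cache (LRU->MRU): [11 5 60 72 44]
  25. access 44: HIT. Cache (LRU->MRU): [11 5 60 72 44]
  26. access 27: MISS, evict 11. Cache (LRU->MRU): [5 60 72 44 27]
  27. access 44: HIT. Cache (LRU->MRU): [5 60 72 27 44]
Total: 16 hits, 11 misses, 6 evictions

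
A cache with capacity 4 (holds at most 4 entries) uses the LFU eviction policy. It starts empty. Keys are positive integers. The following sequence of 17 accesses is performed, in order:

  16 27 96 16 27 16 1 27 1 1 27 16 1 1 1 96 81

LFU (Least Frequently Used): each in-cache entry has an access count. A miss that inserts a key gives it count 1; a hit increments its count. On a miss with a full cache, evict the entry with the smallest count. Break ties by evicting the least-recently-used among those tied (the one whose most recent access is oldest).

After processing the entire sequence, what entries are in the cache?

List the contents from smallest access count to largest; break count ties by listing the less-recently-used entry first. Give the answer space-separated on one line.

Answer: 81 27 16 1

Derivation:
LFU simulation (capacity=4):
  1. access 16: MISS. Cache: [16(c=1)]
  2. access 27: MISS. Cache: [16(c=1) 27(c=1)]
  3. access 96: MISS. Cache: [16(c=1) 27(c=1) 96(c=1)]
  4. access 16: HIT, count now 2. Cache: [27(c=1) 96(c=1) 16(c=2)]
  5. access 27: HIT, count now 2. Cache: [96(c=1) 16(c=2) 27(c=2)]
  6. access 16: HIT, count now 3. Cache: [96(c=1) 27(c=2) 16(c=3)]
  7. access 1: MISS. Cache: [96(c=1) 1(c=1) 27(c=2) 16(c=3)]
  8. access 27: HIT, count now 3. Cache: [96(c=1) 1(c=1) 16(c=3) 27(c=3)]
  9. access 1: HIT, count now 2. Cache: [96(c=1) 1(c=2) 16(c=3) 27(c=3)]
  10. access 1: HIT, count now 3. Cache: [96(c=1) 16(c=3) 27(c=3) 1(c=3)]
  11. access 27: HIT, count now 4. Cache: [96(c=1) 16(c=3) 1(c=3) 27(c=4)]
  12. access 16: HIT, count now 4. Cache: [96(c=1) 1(c=3) 27(c=4) 16(c=4)]
  13. access 1: HIT, count now 4. Cache: [96(c=1) 27(c=4) 16(c=4) 1(c=4)]
  14. access 1: HIT, count now 5. Cache: [96(c=1) 27(c=4) 16(c=4) 1(c=5)]
  15. access 1: HIT, count now 6. Cache: [96(c=1) 27(c=4) 16(c=4) 1(c=6)]
  16. access 96: HIT, count now 2. Cache: [96(c=2) 27(c=4) 16(c=4) 1(c=6)]
  17. access 81: MISS, evict 96(c=2). Cache: [81(c=1) 27(c=4) 16(c=4) 1(c=6)]
Total: 12 hits, 5 misses, 1 evictions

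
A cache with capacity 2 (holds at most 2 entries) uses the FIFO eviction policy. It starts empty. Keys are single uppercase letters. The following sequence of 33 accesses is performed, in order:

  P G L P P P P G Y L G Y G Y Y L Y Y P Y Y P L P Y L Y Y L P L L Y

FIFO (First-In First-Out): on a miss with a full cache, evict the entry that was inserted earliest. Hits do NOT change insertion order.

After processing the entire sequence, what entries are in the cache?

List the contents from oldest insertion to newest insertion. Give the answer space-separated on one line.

Answer: P Y

Derivation:
FIFO simulation (capacity=2):
  1. access P: MISS. Cache (old->new): [P]
  2. access G: MISS. Cache (old->new): [P G]
  3. access L: MISS, evict P. Cache (old->new): [G L]
  4. access P: MISS, evict G. Cache (old->new): [L P]
  5. access P: HIT. Cache (old->new): [L P]
  6. access P: HIT. Cache (old->new): [L P]
  7. access P: HIT. Cache (old->new): [L P]
  8. access G: MISS, evict L. Cache (old->new): [P G]
  9. access Y: MISS, evict P. Cache (old->new): [G Y]
  10. access L: MISS, evict G. Cache (old->new): [Y L]
  11. access G: MISS, evict Y. Cache (old->new): [L G]
  12. access Y: MISS, evict L. Cache (old->new): [G Y]
  13. access G: HIT. Cache (old->new): [G Y]
  14. access Y: HIT. Cache (old->new): [G Y]
  15. access Y: HIT. Cache (old->new): [G Y]
  16. access L: MISS, evict G. Cache (old->new): [Y L]
  17. access Y: HIT. Cache (old->new): [Y L]
  18. access Y: HIT. Cache (old->new): [Y L]
  19. access P: MISS, evict Y. Cache (old->new): [L P]
  20. access Y: MISS, evict L. Cache (old->new): [P Y]
  21. access Y: HIT. Cache (old->new): [P Y]
  22. access P: HIT. Cache (old->new): [P Y]
  23. access L: MISS, evict P. Cache (old->new): [Y L]
  24. access P: MISS, evict Y. Cache (old->new): [L P]
  25. access Y: MISS, evict L. Cache (old->new): [P Y]
  26. access L: MISS, evict P. Cache (old->new): [Y L]
  27. access Y: HIT. Cache (old->new): [Y L]
  28. access Y: HIT. Cache (old->new): [Y L]
  29. access L: HIT. Cache (old->new): [Y L]
  30. access P: MISS, evict Y. Cache (old->new): [L P]
  31. access L: HIT. Cache (old->new): [L P]
  32. access L: HIT. Cache (old->new): [L P]
  33. access Y: MISS, evict L. Cache (old->new): [P Y]
Total: 15 hits, 18 misses, 16 evictions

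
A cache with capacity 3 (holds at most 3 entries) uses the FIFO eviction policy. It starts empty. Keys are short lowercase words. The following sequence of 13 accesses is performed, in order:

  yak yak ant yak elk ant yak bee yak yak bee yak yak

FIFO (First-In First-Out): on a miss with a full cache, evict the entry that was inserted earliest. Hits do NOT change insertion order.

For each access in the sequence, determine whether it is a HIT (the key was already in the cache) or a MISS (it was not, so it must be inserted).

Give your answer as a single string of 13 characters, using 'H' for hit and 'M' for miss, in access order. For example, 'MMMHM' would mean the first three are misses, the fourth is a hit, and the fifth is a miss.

Answer: MHMHMHHMMHHHH

Derivation:
FIFO simulation (capacity=3):
  1. access yak: MISS. Cache (old->new): [yak]
  2. access yak: HIT. Cache (old->new): [yak]
  3. access ant: MISS. Cache (old->new): [yak ant]
  4. access yak: HIT. Cache (old->new): [yak ant]
  5. access elk: MISS. Cache (old->new): [yak ant elk]
  6. access ant: HIT. Cache (old->new): [yak ant elk]
  7. access yak: HIT. Cache (old->new): [yak ant elk]
  8. access bee: MISS, evict yak. Cache (old->new): [ant elk bee]
  9. access yak: MISS, evict ant. Cache (old->new): [elk bee yak]
  10. access yak: HIT. Cache (old->new): [elk bee yak]
  11. access bee: HIT. Cache (old->new): [elk bee yak]
  12. access yak: HIT. Cache (old->new): [elk bee yak]
  13. access yak: HIT. Cache (old->new): [elk bee yak]
Total: 8 hits, 5 misses, 2 evictions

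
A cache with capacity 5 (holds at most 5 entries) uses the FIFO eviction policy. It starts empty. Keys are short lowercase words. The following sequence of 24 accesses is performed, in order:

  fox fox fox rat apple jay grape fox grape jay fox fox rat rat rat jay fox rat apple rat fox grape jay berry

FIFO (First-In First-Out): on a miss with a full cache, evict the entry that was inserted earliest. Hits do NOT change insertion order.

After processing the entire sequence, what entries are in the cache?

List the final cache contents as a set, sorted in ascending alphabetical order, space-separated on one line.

FIFO simulation (capacity=5):
  1. access fox: MISS. Cache (old->new): [fox]
  2. access fox: HIT. Cache (old->new): [fox]
  3. access fox: HIT. Cache (old->new): [fox]
  4. access rat: MISS. Cache (old->new): [fox rat]
  5. access apple: MISS. Cache (old->new): [fox rat apple]
  6. access jay: MISS. Cache (old->new): [fox rat apple jay]
  7. access grape: MISS. Cache (old->new): [fox rat apple jay grape]
  8. access fox: HIT. Cache (old->new): [fox rat apple jay grape]
  9. access grape: HIT. Cache (old->new): [fox rat apple jay grape]
  10. access jay: HIT. Cache (old->new): [fox rat apple jay grape]
  11. access fox: HIT. Cache (old->new): [fox rat apple jay grape]
  12. access fox: HIT. Cache (old->new): [fox rat apple jay grape]
  13. access rat: HIT. Cache (old->new): [fox rat apple jay grape]
  14. access rat: HIT. Cache (old->new): [fox rat apple jay grape]
  15. access rat: HIT. Cache (old->new): [fox rat apple jay grape]
  16. access jay: HIT. Cache (old->new): [fox rat apple jay grape]
  17. access fox: HIT. Cache (old->new): [fox rat apple jay grape]
  18. access rat: HIT. Cache (old->new): [fox rat apple jay grape]
  19. access apple: HIT. Cache (old->new): [fox rat apple jay grape]
  20. access rat: HIT. Cache (old->new): [fox rat apple jay grape]
  21. access fox: HIT. Cache (old->new): [fox rat apple jay grape]
  22. access grape: HIT. Cache (old->new): [fox rat apple jay grape]
  23. access jay: HIT. Cache (old->new): [fox rat apple jay grape]
  24. access berry: MISS, evict fox. Cache (old->new): [rat apple jay grape berry]
Total: 18 hits, 6 misses, 1 evictions

Answer: apple berry grape jay rat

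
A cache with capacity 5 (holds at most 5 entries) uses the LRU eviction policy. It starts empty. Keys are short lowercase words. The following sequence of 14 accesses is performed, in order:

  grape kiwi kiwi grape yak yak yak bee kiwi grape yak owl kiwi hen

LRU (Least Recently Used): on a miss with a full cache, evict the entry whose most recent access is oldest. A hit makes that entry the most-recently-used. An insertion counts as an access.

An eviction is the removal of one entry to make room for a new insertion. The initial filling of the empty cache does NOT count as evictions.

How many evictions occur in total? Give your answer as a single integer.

LRU simulation (capacity=5):
  1. access grape: MISS. Cache (LRU->MRU): [grape]
  2. access kiwi: MISS. Cache (LRU->MRU): [grape kiwi]
  3. access kiwi: HIT. Cache (LRU->MRU): [grape kiwi]
  4. access grape: HIT. Cache (LRU->MRU): [kiwi grape]
  5. access yak: MISS. Cache (LRU->MRU): [kiwi grape yak]
  6. access yak: HIT. Cache (LRU->MRU): [kiwi grape yak]
  7. access yak: HIT. Cache (LRU->MRU): [kiwi grape yak]
  8. access bee: MISS. Cache (LRU->MRU): [kiwi grape yak bee]
  9. access kiwi: HIT. Cache (LRU->MRU): [grape yak bee kiwi]
  10. access grape: HIT. Cache (LRU->MRU): [yak bee kiwi grape]
  11. access yak: HIT. Cache (LRU->MRU): [bee kiwi grape yak]
  12. access owl: MISS. Cache (LRU->MRU): [bee kiwi grape yak owl]
  13. access kiwi: HIT. Cache (LRU->MRU): [bee grape yak owl kiwi]
  14. access hen: MISS, evict bee. Cache (LRU->MRU): [grape yak owl kiwi hen]
Total: 8 hits, 6 misses, 1 evictions

Answer: 1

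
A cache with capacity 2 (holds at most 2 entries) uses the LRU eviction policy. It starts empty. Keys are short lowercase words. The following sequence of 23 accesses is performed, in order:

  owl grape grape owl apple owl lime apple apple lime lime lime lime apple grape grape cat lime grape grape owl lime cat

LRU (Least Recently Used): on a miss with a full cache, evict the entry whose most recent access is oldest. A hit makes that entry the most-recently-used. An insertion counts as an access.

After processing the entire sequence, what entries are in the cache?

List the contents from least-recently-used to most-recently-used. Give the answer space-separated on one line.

LRU simulation (capacity=2):
  1. access owl: MISS. Cache (LRU->MRU): [owl]
  2. access grape: MISS. Cache (LRU->MRU): [owl grape]
  3. access grape: HIT. Cache (LRU->MRU): [owl grape]
  4. access owl: HIT. Cache (LRU->MRU): [grape owl]
  5. access apple: MISS, evict grape. Cache (LRU->MRU): [owl apple]
  6. access owl: HIT. Cache (LRU->MRU): [apple owl]
  7. access lime: MISS, evict apple. Cache (LRU->MRU): [owl lime]
  8. access apple: MISS, evict owl. Cache (LRU->MRU): [lime apple]
  9. access apple: HIT. Cache (LRU->MRU): [lime apple]
  10. access lime: HIT. Cache (LRU->MRU): [apple lime]
  11. access lime: HIT. Cache (LRU->MRU): [apple lime]
  12. access lime: HIT. Cache (LRU->MRU): [apple lime]
  13. access lime: HIT. Cache (LRU->MRU): [apple lime]
  14. access apple: HIT. Cache (LRU->MRU): [lime apple]
  15. access grape: MISS, evict lime. Cache (LRU->MRU): [apple grape]
  16. access grape: HIT. Cache (LRU->MRU): [apple grape]
  17. access cat: MISS, evict apple. Cache (LRU->MRU): [grape cat]
  18. access lime: MISS, evict grape. Cache (LRU->MRU): [cat lime]
  19. access grape: MISS, evict cat. Cache (LRU->MRU): [lime grape]
  20. access grape: HIT. Cache (LRU->MRU): [lime grape]
  21. access owl: MISS, evict lime. Cache (LRU->MRU): [grape owl]
  22. access lime: MISS, evict grape. Cache (LRU->MRU): [owl lime]
  23. access cat: MISS, evict owl. Cache (LRU->MRU): [lime cat]
Total: 11 hits, 12 misses, 10 evictions

Answer: lime cat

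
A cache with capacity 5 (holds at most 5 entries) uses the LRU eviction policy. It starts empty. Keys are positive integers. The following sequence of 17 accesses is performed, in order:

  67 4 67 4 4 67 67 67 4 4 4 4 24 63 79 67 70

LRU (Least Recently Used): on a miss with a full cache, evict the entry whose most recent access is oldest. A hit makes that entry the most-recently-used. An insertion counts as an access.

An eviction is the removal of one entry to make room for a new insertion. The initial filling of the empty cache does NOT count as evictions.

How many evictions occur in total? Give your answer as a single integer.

LRU simulation (capacity=5):
  1. access 67: MISS. Cache (LRU->MRU): [67]
  2. access 4: MISS. Cache (LRU->MRU): [67 4]
  3. access 67: HIT. Cache (LRU->MRU): [4 67]
  4. access 4: HIT. Cache (LRU->MRU): [67 4]
  5. access 4: HIT. Cache (LRU->MRU): [67 4]
  6. access 67: HIT. Cache (LRU->MRU): [4 67]
  7. access 67: HIT. Cache (LRU->MRU): [4 67]
  8. access 67: HIT. Cache (LRU->MRU): [4 67]
  9. access 4: HIT. Cache (LRU->MRU): [67 4]
  10. access 4: HIT. Cache (LRU->MRU): [67 4]
  11. access 4: HIT. Cache (LRU->MRU): [67 4]
  12. access 4: HIT. Cache (LRU->MRU): [67 4]
  13. access 24: MISS. Cache (LRU->MRU): [67 4 24]
  14. access 63: MISS. Cache (LRU->MRU): [67 4 24 63]
  15. access 79: MISS. Cache (LRU->MRU): [67 4 24 63 79]
  16. access 67: HIT. Cache (LRU->MRU): [4 24 63 79 67]
  17. access 70: MISS, evict 4. Cache (LRU->MRU): [24 63 79 67 70]
Total: 11 hits, 6 misses, 1 evictions

Answer: 1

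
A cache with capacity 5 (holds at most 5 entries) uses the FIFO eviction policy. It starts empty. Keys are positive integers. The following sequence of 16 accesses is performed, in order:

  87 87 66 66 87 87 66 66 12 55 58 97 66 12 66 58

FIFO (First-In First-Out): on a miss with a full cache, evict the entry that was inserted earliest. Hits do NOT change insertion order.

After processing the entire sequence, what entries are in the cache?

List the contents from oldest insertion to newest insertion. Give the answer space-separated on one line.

Answer: 66 12 55 58 97

Derivation:
FIFO simulation (capacity=5):
  1. access 87: MISS. Cache (old->new): [87]
  2. access 87: HIT. Cache (old->new): [87]
  3. access 66: MISS. Cache (old->new): [87 66]
  4. access 66: HIT. Cache (old->new): [87 66]
  5. access 87: HIT. Cache (old->new): [87 66]
  6. access 87: HIT. Cache (old->new): [87 66]
  7. access 66: HIT. Cache (old->new): [87 66]
  8. access 66: HIT. Cache (old->new): [87 66]
  9. access 12: MISS. Cache (old->new): [87 66 12]
  10. access 55: MISS. Cache (old->new): [87 66 12 55]
  11. access 58: MISS. Cache (old->new): [87 66 12 55 58]
  12. access 97: MISS, evict 87. Cache (old->new): [66 12 55 58 97]
  13. access 66: HIT. Cache (old->new): [66 12 55 58 97]
  14. access 12: HIT. Cache (old->new): [66 12 55 58 97]
  15. access 66: HIT. Cache (old->new): [66 12 55 58 97]
  16. access 58: HIT. Cache (old->new): [66 12 55 58 97]
Total: 10 hits, 6 misses, 1 evictions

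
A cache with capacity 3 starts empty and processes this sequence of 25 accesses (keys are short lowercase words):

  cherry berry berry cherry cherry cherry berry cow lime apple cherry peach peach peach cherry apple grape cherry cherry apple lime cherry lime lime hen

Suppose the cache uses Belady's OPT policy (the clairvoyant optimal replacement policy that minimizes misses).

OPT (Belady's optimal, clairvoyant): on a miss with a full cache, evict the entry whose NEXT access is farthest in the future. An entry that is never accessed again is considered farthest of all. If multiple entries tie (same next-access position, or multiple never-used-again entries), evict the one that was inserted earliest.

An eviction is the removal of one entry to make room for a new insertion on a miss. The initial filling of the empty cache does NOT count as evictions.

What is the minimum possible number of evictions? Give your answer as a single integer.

OPT (Belady) simulation (capacity=3):
  1. access cherry: MISS. Cache: [cherry]
  2. access berry: MISS. Cache: [cherry berry]
  3. access berry: HIT. Next use of berry: step 7. Cache: [cherry berry]
  4. access cherry: HIT. Next use of cherry: step 5. Cache: [cherry berry]
  5. access cherry: HIT. Next use of cherry: step 6. Cache: [cherry berry]
  6. access cherry: HIT. Next use of cherry: step 11. Cache: [cherry berry]
  7. access berry: HIT. Next use of berry: never. Cache: [cherry berry]
  8. access cow: MISS. Cache: [cherry berry cow]
  9. access lime: MISS, evict berry (next use: never). Cache: [cherry cow lime]
  10. access apple: MISS, evict cow (next use: never). Cache: [cherry lime apple]
  11. access cherry: HIT. Next use of cherry: step 15. Cache: [cherry lime apple]
  12. access peach: MISS, evict lime (next use: step 21). Cache: [cherry apple peach]
  13. access peach: HIT. Next use of peach: step 14. Cache: [cherry apple peach]
  14. access peach: HIT. Next use of peach: never. Cache: [cherry apple peach]
  15. access cherry: HIT. Next use of cherry: step 18. Cache: [cherry apple peach]
  16. access apple: HIT. Next use of apple: step 20. Cache: [cherry apple peach]
  17. access grape: MISS, evict peach (next use: never). Cache: [cherry apple grape]
  18. access cherry: HIT. Next use of cherry: step 19. Cache: [cherry apple grape]
  19. access cherry: HIT. Next use of cherry: step 22. Cache: [cherry apple grape]
  20. access apple: HIT. Next use of apple: never. Cache: [cherry apple grape]
  21. access lime: MISS, evict apple (next use: never). Cache: [cherry grape lime]
  22. access cherry: HIT. Next use of cherry: never. Cache: [cherry grape lime]
  23. access lime: HIT. Next use of lime: step 24. Cache: [cherry grape lime]
  24. access lime: HIT. Next use of lime: never. Cache: [cherry grape lime]
  25. access hen: MISS, evict cherry (next use: never). Cache: [grape lime hen]
Total: 16 hits, 9 misses, 6 evictions

Answer: 6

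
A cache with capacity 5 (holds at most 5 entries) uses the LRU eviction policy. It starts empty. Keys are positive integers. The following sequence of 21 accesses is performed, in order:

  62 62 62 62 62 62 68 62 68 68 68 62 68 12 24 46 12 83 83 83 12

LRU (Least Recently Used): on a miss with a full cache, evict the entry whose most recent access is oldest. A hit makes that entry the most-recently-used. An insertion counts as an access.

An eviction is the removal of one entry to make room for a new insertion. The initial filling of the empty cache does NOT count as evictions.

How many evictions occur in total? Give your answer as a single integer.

LRU simulation (capacity=5):
  1. access 62: MISS. Cache (LRU->MRU): [62]
  2. access 62: HIT. Cache (LRU->MRU): [62]
  3. access 62: HIT. Cache (LRU->MRU): [62]
  4. access 62: HIT. Cache (LRU->MRU): [62]
  5. access 62: HIT. Cache (LRU->MRU): [62]
  6. access 62: HIT. Cache (LRU->MRU): [62]
  7. access 68: MISS. Cache (LRU->MRU): [62 68]
  8. access 62: HIT. Cache (LRU->MRU): [68 62]
  9. access 68: HIT. Cache (LRU->MRU): [62 68]
  10. access 68: HIT. Cache (LRU->MRU): [62 68]
  11. access 68: HIT. Cache (LRU->MRU): [62 68]
  12. access 62: HIT. Cache (LRU->MRU): [68 62]
  13. access 68: HIT. Cache (LRU->MRU): [62 68]
  14. access 12: MISS. Cache (LRU->MRU): [62 68 12]
  15. access 24: MISS. Cache (LRU->MRU): [62 68 12 24]
  16. access 46: MISS. Cache (LRU->MRU): [62 68 12 24 46]
  17. access 12: HIT. Cache (LRU->MRU): [62 68 24 46 12]
  18. access 83: MISS, evict 62. Cache (LRU->MRU): [68 24 46 12 83]
  19. access 83: HIT. Cache (LRU->MRU): [68 24 46 12 83]
  20. access 83: HIT. Cache (LRU->MRU): [68 24 46 12 83]
  21. access 12: HIT. Cache (LRU->MRU): [68 24 46 83 12]
Total: 15 hits, 6 misses, 1 evictions

Answer: 1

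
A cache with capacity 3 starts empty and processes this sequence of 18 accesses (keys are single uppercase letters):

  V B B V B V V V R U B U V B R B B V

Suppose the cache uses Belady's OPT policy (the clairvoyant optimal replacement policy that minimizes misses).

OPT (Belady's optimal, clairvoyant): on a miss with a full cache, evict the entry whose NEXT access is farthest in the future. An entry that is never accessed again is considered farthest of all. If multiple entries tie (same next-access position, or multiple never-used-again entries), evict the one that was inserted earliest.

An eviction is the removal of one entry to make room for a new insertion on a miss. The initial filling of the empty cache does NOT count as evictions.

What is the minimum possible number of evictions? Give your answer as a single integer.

OPT (Belady) simulation (capacity=3):
  1. access V: MISS. Cache: [V]
  2. access B: MISS. Cache: [V B]
  3. access B: HIT. Next use of B: step 5. Cache: [V B]
  4. access V: HIT. Next use of V: step 6. Cache: [V B]
  5. access B: HIT. Next use of B: step 11. Cache: [V B]
  6. access V: HIT. Next use of V: step 7. Cache: [V B]
  7. access V: HIT. Next use of V: step 8. Cache: [V B]
  8. access V: HIT. Next use of V: step 13. Cache: [V B]
  9. access R: MISS. Cache: [V B R]
  10. access U: MISS, evict R (next use: step 15). Cache: [V B U]
  11. access B: HIT. Next use of B: step 14. Cache: [V B U]
  12. access U: HIT. Next use of U: never. Cache: [V B U]
  13. access V: HIT. Next use of V: step 18. Cache: [V B U]
  14. access B: HIT. Next use of B: step 16. Cache: [V B U]
  15. access R: MISS, evict U (next use: never). Cache: [V B R]
  16. access B: HIT. Next use of B: step 17. Cache: [V B R]
  17. access B: HIT. Next use of B: never. Cache: [V B R]
  18. access V: HIT. Next use of V: never. Cache: [V B R]
Total: 13 hits, 5 misses, 2 evictions

Answer: 2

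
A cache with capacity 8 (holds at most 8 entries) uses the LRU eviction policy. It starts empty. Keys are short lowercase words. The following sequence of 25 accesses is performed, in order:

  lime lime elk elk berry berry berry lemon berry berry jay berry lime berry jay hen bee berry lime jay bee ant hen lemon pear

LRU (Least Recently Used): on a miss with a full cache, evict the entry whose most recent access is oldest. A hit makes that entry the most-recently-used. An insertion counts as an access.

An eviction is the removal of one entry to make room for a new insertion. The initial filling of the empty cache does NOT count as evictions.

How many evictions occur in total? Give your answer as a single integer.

Answer: 1

Derivation:
LRU simulation (capacity=8):
  1. access lime: MISS. Cache (LRU->MRU): [lime]
  2. access lime: HIT. Cache (LRU->MRU): [lime]
  3. access elk: MISS. Cache (LRU->MRU): [lime elk]
  4. access elk: HIT. Cache (LRU->MRU): [lime elk]
  5. access berry: MISS. Cache (LRU->MRU): [lime elk berry]
  6. access berry: HIT. Cache (LRU->MRU): [lime elk berry]
  7. access berry: HIT. Cache (LRU->MRU): [lime elk berry]
  8. access lemon: MISS. Cache (LRU->MRU): [lime elk berry lemon]
  9. access berry: HIT. Cache (LRU->MRU): [lime elk lemon berry]
  10. access berry: HIT. Cache (LRU->MRU): [lime elk lemon berry]
  11. access jay: MISS. Cache (LRU->MRU): [lime elk lemon berry jay]
  12. access berry: HIT. Cache (LRU->MRU): [lime elk lemon jay berry]
  13. access lime: HIT. Cache (LRU->MRU): [elk lemon jay berry lime]
  14. access berry: HIT. Cache (LRU->MRU): [elk lemon jay lime berry]
  15. access jay: HIT. Cache (LRU->MRU): [elk lemon lime berry jay]
  16. access hen: MISS. Cache (LRU->MRU): [elk lemon lime berry jay hen]
  17. access bee: MISS. Cache (LRU->MRU): [elk lemon lime berry jay hen bee]
  18. access berry: HIT. Cache (LRU->MRU): [elk lemon lime jay hen bee berry]
  19. access lime: HIT. Cache (LRU->MRU): [elk lemon jay hen bee berry lime]
  20. access jay: HIT. Cache (LRU->MRU): [elk lemon hen bee berry lime jay]
  21. access bee: HIT. Cache (LRU->MRU): [elk lemon hen berry lime jay bee]
  22. access ant: MISS. Cache (LRU->MRU): [elk lemon hen berry lime jay bee ant]
  23. access hen: HIT. Cache (LRU->MRU): [elk lemon berry lime jay bee ant hen]
  24. access lemon: HIT. Cache (LRU->MRU): [elk berry lime jay bee ant hen lemon]
  25. access pear: MISS, evict elk. Cache (LRU->MRU): [berry lime jay bee ant hen lemon pear]
Total: 16 hits, 9 misses, 1 evictions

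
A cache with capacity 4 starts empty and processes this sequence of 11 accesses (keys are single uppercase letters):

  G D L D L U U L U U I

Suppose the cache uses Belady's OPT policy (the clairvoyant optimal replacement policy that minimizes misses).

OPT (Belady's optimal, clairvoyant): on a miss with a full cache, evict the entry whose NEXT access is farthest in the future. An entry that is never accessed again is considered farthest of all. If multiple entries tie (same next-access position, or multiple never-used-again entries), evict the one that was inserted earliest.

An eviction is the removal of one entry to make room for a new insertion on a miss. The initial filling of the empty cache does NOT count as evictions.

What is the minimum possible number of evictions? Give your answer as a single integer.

OPT (Belady) simulation (capacity=4):
  1. access G: MISS. Cache: [G]
  2. access D: MISS. Cache: [G D]
  3. access L: MISS. Cache: [G D L]
  4. access D: HIT. Next use of D: never. Cache: [G D L]
  5. access L: HIT. Next use of L: step 8. Cache: [G D L]
  6. access U: MISS. Cache: [G D L U]
  7. access U: HIT. Next use of U: step 9. Cache: [G D L U]
  8. access L: HIT. Next use of L: never. Cache: [G D L U]
  9. access U: HIT. Next use of U: step 10. Cache: [G D L U]
  10. access U: HIT. Next use of U: never. Cache: [G D L U]
  11. access I: MISS, evict G (next use: never). Cache: [D L U I]
Total: 6 hits, 5 misses, 1 evictions

Answer: 1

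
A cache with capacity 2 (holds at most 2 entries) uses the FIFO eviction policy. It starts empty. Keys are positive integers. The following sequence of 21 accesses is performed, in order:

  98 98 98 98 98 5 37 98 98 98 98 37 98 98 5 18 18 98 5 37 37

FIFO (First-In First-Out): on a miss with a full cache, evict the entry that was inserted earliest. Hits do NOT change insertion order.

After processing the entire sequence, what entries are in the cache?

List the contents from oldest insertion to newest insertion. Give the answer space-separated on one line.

FIFO simulation (capacity=2):
  1. access 98: MISS. Cache (old->new): [98]
  2. access 98: HIT. Cache (old->new): [98]
  3. access 98: HIT. Cache (old->new): [98]
  4. access 98: HIT. Cache (old->new): [98]
  5. access 98: HIT. Cache (old->new): [98]
  6. access 5: MISS. Cache (old->new): [98 5]
  7. access 37: MISS, evict 98. Cache (old->new): [5 37]
  8. access 98: MISS, evict 5. Cache (old->new): [37 98]
  9. access 98: HIT. Cache (old->new): [37 98]
  10. access 98: HIT. Cache (old->new): [37 98]
  11. access 98: HIT. Cache (old->new): [37 98]
  12. access 37: HIT. Cache (old->new): [37 98]
  13. access 98: HIT. Cache (old->new): [37 98]
  14. access 98: HIT. Cache (old->new): [37 98]
  15. access 5: MISS, evict 37. Cache (old->new): [98 5]
  16. access 18: MISS, evict 98. Cache (old->new): [5 18]
  17. access 18: HIT. Cache (old->new): [5 18]
  18. access 98: MISS, evict 5. Cache (old->new): [18 98]
  19. access 5: MISS, evict 18. Cache (old->new): [98 5]
  20. access 37: MISS, evict 98. Cache (old->new): [5 37]
  21. access 37: HIT. Cache (old->new): [5 37]
Total: 12 hits, 9 misses, 7 evictions

Answer: 5 37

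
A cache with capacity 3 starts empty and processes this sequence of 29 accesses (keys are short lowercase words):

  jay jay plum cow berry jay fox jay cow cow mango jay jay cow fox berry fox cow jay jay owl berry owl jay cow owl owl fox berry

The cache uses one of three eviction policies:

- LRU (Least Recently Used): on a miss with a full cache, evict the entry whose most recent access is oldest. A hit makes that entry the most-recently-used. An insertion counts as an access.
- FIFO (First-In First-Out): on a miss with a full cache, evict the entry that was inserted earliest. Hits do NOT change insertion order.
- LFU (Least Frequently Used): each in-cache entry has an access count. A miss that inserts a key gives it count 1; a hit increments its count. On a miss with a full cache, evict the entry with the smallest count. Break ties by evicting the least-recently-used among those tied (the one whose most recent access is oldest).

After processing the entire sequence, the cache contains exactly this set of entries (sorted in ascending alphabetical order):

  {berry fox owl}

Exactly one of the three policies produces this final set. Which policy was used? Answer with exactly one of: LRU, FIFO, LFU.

Answer: LRU

Derivation:
Simulating under each policy and comparing final sets:
  LRU: final set = {berry fox owl} -> MATCHES target
  FIFO: final set = {berry cow fox} -> differs
  LFU: final set = {berry cow jay} -> differs
Only LRU produces the target set.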